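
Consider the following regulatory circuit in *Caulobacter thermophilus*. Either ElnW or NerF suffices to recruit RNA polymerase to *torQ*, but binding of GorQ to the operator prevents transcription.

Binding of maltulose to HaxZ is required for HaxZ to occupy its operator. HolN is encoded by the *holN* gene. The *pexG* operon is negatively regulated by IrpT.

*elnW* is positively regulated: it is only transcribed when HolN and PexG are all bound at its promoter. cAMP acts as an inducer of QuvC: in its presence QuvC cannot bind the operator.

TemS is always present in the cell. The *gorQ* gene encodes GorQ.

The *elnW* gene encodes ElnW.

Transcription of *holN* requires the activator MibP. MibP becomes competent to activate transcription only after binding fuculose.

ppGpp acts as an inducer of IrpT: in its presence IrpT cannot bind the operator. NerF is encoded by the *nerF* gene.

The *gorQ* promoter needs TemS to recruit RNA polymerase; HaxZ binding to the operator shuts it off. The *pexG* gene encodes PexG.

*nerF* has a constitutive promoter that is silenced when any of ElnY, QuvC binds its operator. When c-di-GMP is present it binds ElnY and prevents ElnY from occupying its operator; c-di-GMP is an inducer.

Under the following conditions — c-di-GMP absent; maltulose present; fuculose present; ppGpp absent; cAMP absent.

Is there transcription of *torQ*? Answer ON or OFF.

OFF

Maltulose is present, so HaxZ is active.
TemS is produced constitutively and is active.
With repressor HaxZ bound, *gorQ* is not transcribed.
So GorQ is not produced.
Fuculose is present, so MibP is active.
No repressor is bound and MibP is active, so *holN* is transcribed.
So HolN is produced and active.
ppGpp is absent, so IrpT is active.
With repressor IrpT bound, *pexG* is not transcribed.
So PexG is not produced.
Required activator PexG is absent, so *elnW* is not transcribed.
So ElnW is not produced.
c-di-GMP is absent, so ElnY is active.
cAMP is absent, so QuvC is active.
With repressor ElnY bound, *nerF* is not transcribed.
So NerF is not produced.
No activator is available at the *torQ* promoter, so *torQ* is not transcribed.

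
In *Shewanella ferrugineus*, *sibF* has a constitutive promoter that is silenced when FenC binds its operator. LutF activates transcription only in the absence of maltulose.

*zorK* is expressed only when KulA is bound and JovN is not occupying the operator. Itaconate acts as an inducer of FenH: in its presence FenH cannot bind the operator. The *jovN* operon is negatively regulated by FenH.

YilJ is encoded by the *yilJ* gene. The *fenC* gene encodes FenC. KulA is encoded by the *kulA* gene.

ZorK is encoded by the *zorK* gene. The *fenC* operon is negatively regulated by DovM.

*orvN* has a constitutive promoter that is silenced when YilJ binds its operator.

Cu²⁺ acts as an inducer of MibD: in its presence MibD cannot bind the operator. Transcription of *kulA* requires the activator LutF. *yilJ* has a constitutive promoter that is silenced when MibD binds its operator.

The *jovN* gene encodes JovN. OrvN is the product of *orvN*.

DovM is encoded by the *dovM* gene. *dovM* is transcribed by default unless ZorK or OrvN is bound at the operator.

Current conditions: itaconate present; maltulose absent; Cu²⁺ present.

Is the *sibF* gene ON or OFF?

Itaconate is present, so FenH is inactive.
With no repressor bound, *jovN* is transcribed.
So JovN is produced and active.
Maltulose is absent, so LutF is active.
No repressor is bound and LutF is active, so *kulA* is transcribed.
So KulA is produced and active.
With repressor JovN bound, *zorK* is not transcribed.
So ZorK is not produced.
Cu²⁺ is present, so MibD is inactive.
With no repressor bound, *yilJ* is transcribed.
So YilJ is produced and active.
With repressor YilJ bound, *orvN* is not transcribed.
So OrvN is not produced.
With no repressor bound, *dovM* is transcribed.
So DovM is produced and active.
With repressor DovM bound, *fenC* is not transcribed.
So FenC is not produced.
With no repressor bound, *sibF* is transcribed.

ON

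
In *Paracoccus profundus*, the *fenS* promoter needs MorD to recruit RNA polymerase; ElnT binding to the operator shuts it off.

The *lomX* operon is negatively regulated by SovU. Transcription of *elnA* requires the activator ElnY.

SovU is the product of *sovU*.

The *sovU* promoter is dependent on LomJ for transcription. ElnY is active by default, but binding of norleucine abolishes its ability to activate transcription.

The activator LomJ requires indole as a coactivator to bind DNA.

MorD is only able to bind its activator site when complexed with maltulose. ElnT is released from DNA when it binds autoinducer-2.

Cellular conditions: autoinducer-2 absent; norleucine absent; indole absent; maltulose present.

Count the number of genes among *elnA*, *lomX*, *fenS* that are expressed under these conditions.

Norleucine is absent, so ElnY is active.
No repressor is bound and ElnY is active, so *elnA* is transcribed.
→ *elnA* is ON.
Indole is absent, so LomJ is inactive.
Required activator LomJ is absent, so *sovU* is not transcribed.
So SovU is not produced.
With no repressor bound, *lomX* is transcribed.
→ *lomX* is ON.
Maltulose is present, so MorD is active.
Autoinducer-2 is absent, so ElnT is active.
With repressor ElnT bound, *fenS* is not transcribed.
→ *fenS* is OFF.
2 of the 3 genes are transcribed.

2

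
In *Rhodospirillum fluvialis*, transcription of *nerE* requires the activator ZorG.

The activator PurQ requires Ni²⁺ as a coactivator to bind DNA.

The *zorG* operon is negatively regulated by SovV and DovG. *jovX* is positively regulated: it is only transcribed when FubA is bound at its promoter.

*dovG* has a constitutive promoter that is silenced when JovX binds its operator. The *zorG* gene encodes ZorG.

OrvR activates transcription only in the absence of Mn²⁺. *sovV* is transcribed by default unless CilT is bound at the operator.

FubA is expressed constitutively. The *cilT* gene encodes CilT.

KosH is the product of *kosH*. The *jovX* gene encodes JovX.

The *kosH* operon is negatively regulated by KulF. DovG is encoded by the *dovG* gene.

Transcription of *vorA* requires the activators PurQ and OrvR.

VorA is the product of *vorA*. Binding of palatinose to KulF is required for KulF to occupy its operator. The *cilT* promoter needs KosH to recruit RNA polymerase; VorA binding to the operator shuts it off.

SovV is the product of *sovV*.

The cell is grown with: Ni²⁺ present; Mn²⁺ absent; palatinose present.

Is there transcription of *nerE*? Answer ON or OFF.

OFF

Palatinose is present, so KulF is active.
With repressor KulF bound, *kosH* is not transcribed.
So KosH is not produced.
Ni²⁺ is present, so PurQ is active.
Mn²⁺ is absent, so OrvR is active.
No repressor is bound and PurQ and OrvR are active, so *vorA* is transcribed.
So VorA is produced and active.
With repressor VorA bound, *cilT* is not transcribed.
So CilT is not produced.
With no repressor bound, *sovV* is transcribed.
So SovV is produced and active.
FubA is produced constitutively and is active.
No repressor is bound and FubA is active, so *jovX* is transcribed.
So JovX is produced and active.
With repressor JovX bound, *dovG* is not transcribed.
So DovG is not produced.
With repressor SovV bound, *zorG* is not transcribed.
So ZorG is not produced.
Required activator ZorG is absent, so *nerE* is not transcribed.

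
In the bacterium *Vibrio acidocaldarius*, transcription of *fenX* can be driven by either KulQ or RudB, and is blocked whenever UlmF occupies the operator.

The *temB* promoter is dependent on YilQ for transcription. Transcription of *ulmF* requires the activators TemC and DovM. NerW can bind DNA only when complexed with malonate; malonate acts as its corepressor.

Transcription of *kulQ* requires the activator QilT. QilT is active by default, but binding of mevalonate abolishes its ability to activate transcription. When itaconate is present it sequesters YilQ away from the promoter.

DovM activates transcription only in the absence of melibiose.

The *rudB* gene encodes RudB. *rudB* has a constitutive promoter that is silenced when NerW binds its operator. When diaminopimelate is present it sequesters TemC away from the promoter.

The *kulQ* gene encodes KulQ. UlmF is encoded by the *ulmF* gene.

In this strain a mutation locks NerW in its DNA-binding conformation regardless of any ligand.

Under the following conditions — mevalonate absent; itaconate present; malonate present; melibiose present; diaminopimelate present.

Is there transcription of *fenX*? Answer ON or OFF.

ON

Mevalonate is absent, so QilT is active.
No repressor is bound and QilT is active, so *kulQ* is transcribed.
So KulQ is produced and active.
NerW is constitutively active in this strain.
With repressor NerW bound, *rudB* is not transcribed.
So RudB is not produced.
Diaminopimelate is present, so TemC is inactive.
Melibiose is present, so DovM is inactive.
Required activator TemC is absent, so *ulmF* is not transcribed.
So UlmF is not produced.
Activator KulQ is present, so *fenX* is transcribed.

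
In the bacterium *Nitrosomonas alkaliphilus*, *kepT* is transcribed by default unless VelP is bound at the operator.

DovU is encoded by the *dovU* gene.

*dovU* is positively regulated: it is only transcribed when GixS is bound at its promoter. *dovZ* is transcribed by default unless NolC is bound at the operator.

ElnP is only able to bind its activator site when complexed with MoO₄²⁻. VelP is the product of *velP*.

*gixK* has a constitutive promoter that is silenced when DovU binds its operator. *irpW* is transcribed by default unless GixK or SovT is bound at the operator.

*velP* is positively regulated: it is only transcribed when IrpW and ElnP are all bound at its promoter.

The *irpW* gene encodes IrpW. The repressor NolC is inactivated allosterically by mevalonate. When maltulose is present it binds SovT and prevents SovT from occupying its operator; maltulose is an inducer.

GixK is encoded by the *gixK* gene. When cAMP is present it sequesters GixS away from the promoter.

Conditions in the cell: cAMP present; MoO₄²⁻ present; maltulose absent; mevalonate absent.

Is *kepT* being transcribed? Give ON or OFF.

ON

cAMP is present, so GixS is inactive.
Required activator GixS is absent, so *dovU* is not transcribed.
So DovU is not produced.
With no repressor bound, *gixK* is transcribed.
So GixK is produced and active.
Maltulose is absent, so SovT is active.
With repressor GixK bound, *irpW* is not transcribed.
So IrpW is not produced.
MoO₄²⁻ is present, so ElnP is active.
Required activator IrpW is absent, so *velP* is not transcribed.
So VelP is not produced.
With no repressor bound, *kepT* is transcribed.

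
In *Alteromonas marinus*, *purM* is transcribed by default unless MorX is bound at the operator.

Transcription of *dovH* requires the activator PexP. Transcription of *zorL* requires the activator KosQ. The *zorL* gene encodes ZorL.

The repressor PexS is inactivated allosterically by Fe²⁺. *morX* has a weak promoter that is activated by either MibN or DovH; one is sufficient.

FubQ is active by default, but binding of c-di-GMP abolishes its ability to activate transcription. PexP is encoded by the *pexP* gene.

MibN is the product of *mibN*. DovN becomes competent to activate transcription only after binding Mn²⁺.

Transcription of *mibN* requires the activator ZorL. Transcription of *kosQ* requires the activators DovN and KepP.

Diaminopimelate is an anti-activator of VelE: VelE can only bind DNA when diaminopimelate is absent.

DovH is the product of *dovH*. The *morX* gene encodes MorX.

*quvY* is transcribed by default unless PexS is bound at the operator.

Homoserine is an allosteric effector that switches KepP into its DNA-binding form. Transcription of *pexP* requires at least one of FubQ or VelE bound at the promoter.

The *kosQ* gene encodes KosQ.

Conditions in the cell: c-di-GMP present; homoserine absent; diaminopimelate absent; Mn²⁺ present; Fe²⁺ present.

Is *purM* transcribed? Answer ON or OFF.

OFF

Mn²⁺ is present, so DovN is active.
Homoserine is absent, so KepP is inactive.
Required activator KepP is absent, so *kosQ* is not transcribed.
So KosQ is not produced.
Required activator KosQ is absent, so *zorL* is not transcribed.
So ZorL is not produced.
Required activator ZorL is absent, so *mibN* is not transcribed.
So MibN is not produced.
c-di-GMP is present, so FubQ is inactive.
Diaminopimelate is absent, so VelE is active.
Activator VelE is present, so *pexP* is transcribed.
So PexP is produced and active.
No repressor is bound and PexP is active, so *dovH* is transcribed.
So DovH is produced and active.
Activator DovH is present, so *morX* is transcribed.
So MorX is produced and active.
With repressor MorX bound, *purM* is not transcribed.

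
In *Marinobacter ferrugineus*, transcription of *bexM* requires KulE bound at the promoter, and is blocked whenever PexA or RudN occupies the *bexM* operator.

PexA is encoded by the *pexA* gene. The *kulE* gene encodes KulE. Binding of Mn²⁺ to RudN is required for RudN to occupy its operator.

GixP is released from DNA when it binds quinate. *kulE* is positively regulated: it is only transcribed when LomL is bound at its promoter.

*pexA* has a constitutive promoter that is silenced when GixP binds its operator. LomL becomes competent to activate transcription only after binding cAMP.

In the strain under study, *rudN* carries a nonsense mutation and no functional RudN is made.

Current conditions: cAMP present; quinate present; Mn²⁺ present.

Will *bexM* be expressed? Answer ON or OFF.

cAMP is present, so LomL is active.
No repressor is bound and LomL is active, so *kulE* is transcribed.
So KulE is produced and active.
Quinate is present, so GixP is inactive.
With no repressor bound, *pexA* is transcribed.
So PexA is produced and active.
RudN is non-functional in this strain, so it has no effect.
With repressor PexA bound, *bexM* is not transcribed.

OFF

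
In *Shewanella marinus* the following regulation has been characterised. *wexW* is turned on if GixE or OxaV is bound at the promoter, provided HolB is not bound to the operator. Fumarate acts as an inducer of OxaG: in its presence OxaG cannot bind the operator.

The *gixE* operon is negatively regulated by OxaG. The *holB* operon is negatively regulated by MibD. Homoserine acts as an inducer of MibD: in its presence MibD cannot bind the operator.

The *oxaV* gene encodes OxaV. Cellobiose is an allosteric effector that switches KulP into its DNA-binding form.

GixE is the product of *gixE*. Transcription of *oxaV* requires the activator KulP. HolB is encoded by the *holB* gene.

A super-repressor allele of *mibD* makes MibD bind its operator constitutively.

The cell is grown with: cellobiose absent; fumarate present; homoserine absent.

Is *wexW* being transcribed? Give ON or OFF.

ON

MibD is constitutively active in this strain.
With repressor MibD bound, *holB* is not transcribed.
So HolB is not produced.
Fumarate is present, so OxaG is inactive.
With no repressor bound, *gixE* is transcribed.
So GixE is produced and active.
Cellobiose is absent, so KulP is inactive.
Required activator KulP is absent, so *oxaV* is not transcribed.
So OxaV is not produced.
Activator GixE is present, so *wexW* is transcribed.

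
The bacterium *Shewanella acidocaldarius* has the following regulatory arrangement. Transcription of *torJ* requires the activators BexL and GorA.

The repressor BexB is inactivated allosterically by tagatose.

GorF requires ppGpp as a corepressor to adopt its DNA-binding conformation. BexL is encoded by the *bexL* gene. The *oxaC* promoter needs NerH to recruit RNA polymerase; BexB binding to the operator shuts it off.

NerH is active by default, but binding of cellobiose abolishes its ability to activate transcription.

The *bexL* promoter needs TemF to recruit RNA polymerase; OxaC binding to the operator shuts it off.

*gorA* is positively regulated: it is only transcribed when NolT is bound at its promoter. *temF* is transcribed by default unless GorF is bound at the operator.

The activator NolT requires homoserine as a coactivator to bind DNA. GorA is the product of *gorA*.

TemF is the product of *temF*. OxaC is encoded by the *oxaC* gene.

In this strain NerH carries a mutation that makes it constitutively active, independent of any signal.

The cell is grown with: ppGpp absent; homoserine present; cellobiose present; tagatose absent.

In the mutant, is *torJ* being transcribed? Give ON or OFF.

ppGpp is absent, so GorF is inactive.
With no repressor bound, *temF* is transcribed.
So TemF is produced and active.
Tagatose is absent, so BexB is active.
NerH is constitutively active in this strain.
With repressor BexB bound, *oxaC* is not transcribed.
So OxaC is not produced.
No repressor is bound and TemF is active, so *bexL* is transcribed.
So BexL is produced and active.
Homoserine is present, so NolT is active.
No repressor is bound and NolT is active, so *gorA* is transcribed.
So GorA is produced and active.
No repressor is bound and BexL and GorA are active, so *torJ* is transcribed.

ON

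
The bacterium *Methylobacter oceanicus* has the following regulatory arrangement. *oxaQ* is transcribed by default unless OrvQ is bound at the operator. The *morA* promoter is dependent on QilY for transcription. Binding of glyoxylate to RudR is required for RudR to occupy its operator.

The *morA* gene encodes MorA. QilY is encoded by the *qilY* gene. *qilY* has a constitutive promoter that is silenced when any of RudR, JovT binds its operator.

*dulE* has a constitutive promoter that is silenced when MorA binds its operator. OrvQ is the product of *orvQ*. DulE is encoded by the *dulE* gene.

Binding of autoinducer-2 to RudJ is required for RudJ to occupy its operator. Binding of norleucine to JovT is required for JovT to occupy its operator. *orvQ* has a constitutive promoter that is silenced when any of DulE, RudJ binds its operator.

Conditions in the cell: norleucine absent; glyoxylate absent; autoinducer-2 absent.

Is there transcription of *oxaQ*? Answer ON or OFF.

Glyoxylate is absent, so RudR is inactive.
Norleucine is absent, so JovT is inactive.
With no repressor bound, *qilY* is transcribed.
So QilY is produced and active.
No repressor is bound and QilY is active, so *morA* is transcribed.
So MorA is produced and active.
With repressor MorA bound, *dulE* is not transcribed.
So DulE is not produced.
Autoinducer-2 is absent, so RudJ is inactive.
With no repressor bound, *orvQ* is transcribed.
So OrvQ is produced and active.
With repressor OrvQ bound, *oxaQ* is not transcribed.

OFF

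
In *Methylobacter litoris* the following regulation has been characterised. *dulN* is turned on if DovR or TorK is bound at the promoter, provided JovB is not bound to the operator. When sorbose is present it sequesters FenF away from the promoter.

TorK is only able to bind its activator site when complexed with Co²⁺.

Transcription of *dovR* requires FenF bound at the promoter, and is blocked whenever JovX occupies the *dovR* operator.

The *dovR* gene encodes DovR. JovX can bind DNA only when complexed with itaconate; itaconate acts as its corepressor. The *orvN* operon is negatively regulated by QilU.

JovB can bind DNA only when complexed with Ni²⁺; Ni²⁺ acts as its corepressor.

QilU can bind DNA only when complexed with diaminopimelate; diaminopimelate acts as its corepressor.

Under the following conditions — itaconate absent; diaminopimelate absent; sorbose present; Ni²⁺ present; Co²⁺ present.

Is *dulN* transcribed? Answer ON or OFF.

OFF

Itaconate is absent, so JovX is inactive.
Sorbose is present, so FenF is inactive.
Required activator FenF is absent, so *dovR* is not transcribed.
So DovR is not produced.
Ni²⁺ is present, so JovB is active.
Co²⁺ is present, so TorK is active.
With repressor JovB bound, *dulN* is not transcribed.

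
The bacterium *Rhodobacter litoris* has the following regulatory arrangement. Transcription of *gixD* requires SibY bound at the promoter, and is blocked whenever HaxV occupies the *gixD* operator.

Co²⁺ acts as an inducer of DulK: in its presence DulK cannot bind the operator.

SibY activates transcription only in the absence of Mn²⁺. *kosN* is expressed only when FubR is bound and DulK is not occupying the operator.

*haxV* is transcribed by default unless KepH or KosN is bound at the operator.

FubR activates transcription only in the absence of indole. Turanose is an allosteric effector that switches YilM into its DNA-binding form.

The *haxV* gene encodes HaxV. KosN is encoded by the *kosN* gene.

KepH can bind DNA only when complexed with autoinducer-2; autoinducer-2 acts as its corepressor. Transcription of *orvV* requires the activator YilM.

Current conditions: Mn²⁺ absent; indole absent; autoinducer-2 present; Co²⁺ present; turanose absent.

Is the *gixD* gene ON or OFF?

ON

Mn²⁺ is absent, so SibY is active.
Autoinducer-2 is present, so KepH is active.
Indole is absent, so FubR is active.
Co²⁺ is present, so DulK is inactive.
No repressor is bound and FubR is active, so *kosN* is transcribed.
So KosN is produced and active.
With repressor KepH bound, *haxV* is not transcribed.
So HaxV is not produced.
No repressor is bound and SibY is active, so *gixD* is transcribed.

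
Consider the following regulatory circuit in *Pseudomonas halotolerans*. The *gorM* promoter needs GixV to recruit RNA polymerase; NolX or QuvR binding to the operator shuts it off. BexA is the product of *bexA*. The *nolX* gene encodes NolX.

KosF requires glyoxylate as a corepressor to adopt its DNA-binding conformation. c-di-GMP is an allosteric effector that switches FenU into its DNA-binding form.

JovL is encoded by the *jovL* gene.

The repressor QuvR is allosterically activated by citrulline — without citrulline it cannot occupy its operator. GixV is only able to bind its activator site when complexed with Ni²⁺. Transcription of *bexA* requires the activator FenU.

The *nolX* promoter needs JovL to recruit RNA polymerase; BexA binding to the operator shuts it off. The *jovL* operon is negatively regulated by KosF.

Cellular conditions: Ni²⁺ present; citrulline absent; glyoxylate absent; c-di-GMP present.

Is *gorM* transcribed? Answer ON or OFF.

ON

Ni²⁺ is present, so GixV is active.
Glyoxylate is absent, so KosF is inactive.
With no repressor bound, *jovL* is transcribed.
So JovL is produced and active.
c-di-GMP is present, so FenU is active.
No repressor is bound and FenU is active, so *bexA* is transcribed.
So BexA is produced and active.
With repressor BexA bound, *nolX* is not transcribed.
So NolX is not produced.
Citrulline is absent, so QuvR is inactive.
No repressor is bound and GixV is active, so *gorM* is transcribed.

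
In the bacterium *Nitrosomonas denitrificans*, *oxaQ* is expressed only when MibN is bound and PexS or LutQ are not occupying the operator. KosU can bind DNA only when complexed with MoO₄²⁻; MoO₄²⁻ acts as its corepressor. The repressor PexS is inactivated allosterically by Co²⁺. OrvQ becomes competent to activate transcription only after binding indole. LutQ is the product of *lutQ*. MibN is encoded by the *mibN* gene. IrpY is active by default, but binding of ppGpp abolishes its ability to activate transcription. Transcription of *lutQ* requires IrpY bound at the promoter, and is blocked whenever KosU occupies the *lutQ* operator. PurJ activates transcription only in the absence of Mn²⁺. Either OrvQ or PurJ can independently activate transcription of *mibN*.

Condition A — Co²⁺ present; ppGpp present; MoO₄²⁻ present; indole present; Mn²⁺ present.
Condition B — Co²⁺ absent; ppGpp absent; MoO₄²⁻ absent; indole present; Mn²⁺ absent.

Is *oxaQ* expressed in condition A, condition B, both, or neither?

A only

Condition A:
Co²⁺ is present, so PexS is inactive.
ppGpp is present, so IrpY is inactive.
MoO₄²⁻ is present, so KosU is active.
With repressor KosU bound, *lutQ* is not transcribed.
So LutQ is not produced.
Indole is present, so OrvQ is active.
Mn²⁺ is present, so PurJ is inactive.
Activator OrvQ is present, so *mibN* is transcribed.
So MibN is produced and active.
No repressor is bound and MibN is active, so *oxaQ* is transcribed.
→ *oxaQ* is ON in A.
Condition B:
Co²⁺ is absent, so PexS is active.
ppGpp is absent, so IrpY is active.
MoO₄²⁻ is absent, so KosU is inactive.
No repressor is bound and IrpY is active, so *lutQ* is transcribed.
So LutQ is produced and active.
Indole is present, so OrvQ is active.
Mn²⁺ is absent, so PurJ is active.
Activator OrvQ is present, so *mibN* is transcribed.
So MibN is produced and active.
With repressor PexS bound, *oxaQ* is not transcribed.
→ *oxaQ* is OFF in B.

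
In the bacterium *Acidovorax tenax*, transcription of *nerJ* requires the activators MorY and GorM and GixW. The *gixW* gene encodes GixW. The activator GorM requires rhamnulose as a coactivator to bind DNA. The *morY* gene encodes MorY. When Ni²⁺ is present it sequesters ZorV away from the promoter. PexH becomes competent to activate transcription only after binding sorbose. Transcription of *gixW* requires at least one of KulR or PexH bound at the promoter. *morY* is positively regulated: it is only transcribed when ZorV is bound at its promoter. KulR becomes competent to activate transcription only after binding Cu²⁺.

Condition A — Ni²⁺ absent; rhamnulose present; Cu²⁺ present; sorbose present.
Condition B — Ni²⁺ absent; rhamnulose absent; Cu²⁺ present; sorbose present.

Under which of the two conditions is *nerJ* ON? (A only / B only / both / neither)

A only

Condition A:
Ni²⁺ is absent, so ZorV is active.
No repressor is bound and ZorV is active, so *morY* is transcribed.
So MorY is produced and active.
Rhamnulose is present, so GorM is active.
Cu²⁺ is present, so KulR is active.
Sorbose is present, so PexH is active.
Activator KulR is present, so *gixW* is transcribed.
So GixW is produced and active.
No repressor is bound and MorY and GorM and GixW are active, so *nerJ* is transcribed.
→ *nerJ* is ON in A.
Condition B:
Ni²⁺ is absent, so ZorV is active.
No repressor is bound and ZorV is active, so *morY* is transcribed.
So MorY is produced and active.
Rhamnulose is absent, so GorM is inactive.
Cu²⁺ is present, so KulR is active.
Sorbose is present, so PexH is active.
Activator KulR is present, so *gixW* is transcribed.
So GixW is produced and active.
Required activator GorM is absent, so *nerJ* is not transcribed.
→ *nerJ* is OFF in B.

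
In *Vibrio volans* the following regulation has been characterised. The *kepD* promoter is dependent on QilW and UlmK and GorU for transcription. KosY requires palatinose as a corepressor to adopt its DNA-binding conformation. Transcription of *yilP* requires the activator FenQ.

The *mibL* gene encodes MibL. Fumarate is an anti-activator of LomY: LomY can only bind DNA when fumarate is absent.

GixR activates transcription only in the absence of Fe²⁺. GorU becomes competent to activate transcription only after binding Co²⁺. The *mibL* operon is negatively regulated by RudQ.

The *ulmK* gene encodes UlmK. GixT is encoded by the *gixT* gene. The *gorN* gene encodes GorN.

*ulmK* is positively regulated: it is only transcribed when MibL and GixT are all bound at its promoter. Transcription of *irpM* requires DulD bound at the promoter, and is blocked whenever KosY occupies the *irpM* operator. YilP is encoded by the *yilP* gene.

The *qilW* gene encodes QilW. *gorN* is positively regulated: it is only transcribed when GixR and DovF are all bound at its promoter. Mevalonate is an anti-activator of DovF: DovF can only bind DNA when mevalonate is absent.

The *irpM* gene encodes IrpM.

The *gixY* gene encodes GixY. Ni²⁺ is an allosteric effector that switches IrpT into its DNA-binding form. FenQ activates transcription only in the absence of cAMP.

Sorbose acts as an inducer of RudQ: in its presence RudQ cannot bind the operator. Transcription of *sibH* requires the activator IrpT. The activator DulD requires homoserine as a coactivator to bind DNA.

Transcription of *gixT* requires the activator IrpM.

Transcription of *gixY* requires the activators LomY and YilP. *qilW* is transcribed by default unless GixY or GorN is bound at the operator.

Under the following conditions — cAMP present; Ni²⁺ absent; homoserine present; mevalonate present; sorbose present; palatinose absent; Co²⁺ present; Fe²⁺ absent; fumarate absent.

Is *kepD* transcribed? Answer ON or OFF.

ON

Fumarate is absent, so LomY is active.
cAMP is present, so FenQ is inactive.
Required activator FenQ is absent, so *yilP* is not transcribed.
So YilP is not produced.
Required activator YilP is absent, so *gixY* is not transcribed.
So GixY is not produced.
Fe²⁺ is absent, so GixR is active.
Mevalonate is present, so DovF is inactive.
Required activator DovF is absent, so *gorN* is not transcribed.
So GorN is not produced.
With no repressor bound, *qilW* is transcribed.
So QilW is produced and active.
Sorbose is present, so RudQ is inactive.
With no repressor bound, *mibL* is transcribed.
So MibL is produced and active.
Homoserine is present, so DulD is active.
Palatinose is absent, so KosY is inactive.
No repressor is bound and DulD is active, so *irpM* is transcribed.
So IrpM is produced and active.
No repressor is bound and IrpM is active, so *gixT* is transcribed.
So GixT is produced and active.
No repressor is bound and MibL and GixT are active, so *ulmK* is transcribed.
So UlmK is produced and active.
Co²⁺ is present, so GorU is active.
No repressor is bound and QilW and UlmK and GorU are active, so *kepD* is transcribed.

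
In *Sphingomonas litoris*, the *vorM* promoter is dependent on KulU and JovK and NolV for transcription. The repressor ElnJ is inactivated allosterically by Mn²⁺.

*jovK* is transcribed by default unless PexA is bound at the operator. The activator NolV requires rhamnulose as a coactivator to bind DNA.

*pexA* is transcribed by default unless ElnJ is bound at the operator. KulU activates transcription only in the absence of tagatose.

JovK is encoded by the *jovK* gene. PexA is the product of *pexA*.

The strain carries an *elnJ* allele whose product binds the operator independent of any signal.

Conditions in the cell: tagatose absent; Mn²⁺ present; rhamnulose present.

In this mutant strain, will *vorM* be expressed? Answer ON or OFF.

Tagatose is absent, so KulU is active.
ElnJ is constitutively active in this strain.
With repressor ElnJ bound, *pexA* is not transcribed.
So PexA is not produced.
With no repressor bound, *jovK* is transcribed.
So JovK is produced and active.
Rhamnulose is present, so NolV is active.
No repressor is bound and KulU and JovK and NolV are active, so *vorM* is transcribed.

ON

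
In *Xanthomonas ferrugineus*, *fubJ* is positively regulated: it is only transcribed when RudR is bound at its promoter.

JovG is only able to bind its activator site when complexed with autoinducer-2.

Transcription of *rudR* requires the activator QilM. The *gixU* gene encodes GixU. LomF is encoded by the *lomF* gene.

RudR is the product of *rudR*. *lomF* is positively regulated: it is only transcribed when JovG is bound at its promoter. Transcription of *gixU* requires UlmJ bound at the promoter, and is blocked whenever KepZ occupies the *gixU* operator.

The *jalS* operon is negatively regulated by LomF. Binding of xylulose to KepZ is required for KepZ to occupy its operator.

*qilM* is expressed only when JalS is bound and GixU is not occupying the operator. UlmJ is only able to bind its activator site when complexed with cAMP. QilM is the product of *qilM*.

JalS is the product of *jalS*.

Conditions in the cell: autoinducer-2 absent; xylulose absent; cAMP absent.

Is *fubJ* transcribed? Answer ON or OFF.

Autoinducer-2 is absent, so JovG is inactive.
Required activator JovG is absent, so *lomF* is not transcribed.
So LomF is not produced.
With no repressor bound, *jalS* is transcribed.
So JalS is produced and active.
Xylulose is absent, so KepZ is inactive.
cAMP is absent, so UlmJ is inactive.
Required activator UlmJ is absent, so *gixU* is not transcribed.
So GixU is not produced.
No repressor is bound and JalS is active, so *qilM* is transcribed.
So QilM is produced and active.
No repressor is bound and QilM is active, so *rudR* is transcribed.
So RudR is produced and active.
No repressor is bound and RudR is active, so *fubJ* is transcribed.

ON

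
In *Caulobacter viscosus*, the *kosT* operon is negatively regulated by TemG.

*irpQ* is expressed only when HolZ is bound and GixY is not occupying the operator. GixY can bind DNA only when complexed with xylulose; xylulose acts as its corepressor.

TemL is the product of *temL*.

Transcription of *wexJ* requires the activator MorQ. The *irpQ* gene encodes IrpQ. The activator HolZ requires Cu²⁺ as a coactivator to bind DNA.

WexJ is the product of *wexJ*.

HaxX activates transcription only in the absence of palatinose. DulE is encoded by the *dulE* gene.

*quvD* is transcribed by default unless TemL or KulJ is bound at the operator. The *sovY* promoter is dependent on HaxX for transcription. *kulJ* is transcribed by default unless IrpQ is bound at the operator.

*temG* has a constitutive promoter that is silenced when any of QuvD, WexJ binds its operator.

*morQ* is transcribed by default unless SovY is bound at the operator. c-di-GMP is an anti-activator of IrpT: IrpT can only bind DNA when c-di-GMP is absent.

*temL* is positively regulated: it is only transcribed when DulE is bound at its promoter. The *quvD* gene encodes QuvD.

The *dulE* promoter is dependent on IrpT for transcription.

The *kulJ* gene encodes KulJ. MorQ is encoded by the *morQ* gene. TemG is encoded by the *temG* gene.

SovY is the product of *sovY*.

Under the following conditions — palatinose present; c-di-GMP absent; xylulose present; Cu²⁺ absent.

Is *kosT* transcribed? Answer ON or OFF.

ON

c-di-GMP is absent, so IrpT is active.
No repressor is bound and IrpT is active, so *dulE* is transcribed.
So DulE is produced and active.
No repressor is bound and DulE is active, so *temL* is transcribed.
So TemL is produced and active.
Cu²⁺ is absent, so HolZ is inactive.
Xylulose is present, so GixY is active.
With repressor GixY bound, *irpQ* is not transcribed.
So IrpQ is not produced.
With no repressor bound, *kulJ* is transcribed.
So KulJ is produced and active.
With repressor TemL bound, *quvD* is not transcribed.
So QuvD is not produced.
Palatinose is present, so HaxX is inactive.
Required activator HaxX is absent, so *sovY* is not transcribed.
So SovY is not produced.
With no repressor bound, *morQ* is transcribed.
So MorQ is produced and active.
No repressor is bound and MorQ is active, so *wexJ* is transcribed.
So WexJ is produced and active.
With repressor WexJ bound, *temG* is not transcribed.
So TemG is not produced.
With no repressor bound, *kosT* is transcribed.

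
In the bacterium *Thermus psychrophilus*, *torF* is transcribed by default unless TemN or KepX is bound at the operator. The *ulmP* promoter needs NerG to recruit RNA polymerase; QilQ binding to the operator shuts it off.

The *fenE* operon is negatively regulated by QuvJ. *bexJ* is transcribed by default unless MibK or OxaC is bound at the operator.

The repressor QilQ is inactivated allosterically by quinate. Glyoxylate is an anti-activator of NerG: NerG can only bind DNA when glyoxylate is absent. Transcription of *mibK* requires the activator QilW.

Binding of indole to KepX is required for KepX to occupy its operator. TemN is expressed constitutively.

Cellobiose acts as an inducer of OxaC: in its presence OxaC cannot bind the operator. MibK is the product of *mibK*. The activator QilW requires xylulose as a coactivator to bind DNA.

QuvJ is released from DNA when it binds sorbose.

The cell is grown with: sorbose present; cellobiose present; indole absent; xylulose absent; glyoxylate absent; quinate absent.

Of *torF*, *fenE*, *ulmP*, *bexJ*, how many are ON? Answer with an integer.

2

TemN is produced constitutively and is active.
Indole is absent, so KepX is inactive.
With repressor TemN bound, *torF* is not transcribed.
→ *torF* is OFF.
Sorbose is present, so QuvJ is inactive.
With no repressor bound, *fenE* is transcribed.
→ *fenE* is ON.
Glyoxylate is absent, so NerG is active.
Quinate is absent, so QilQ is active.
With repressor QilQ bound, *ulmP* is not transcribed.
→ *ulmP* is OFF.
Xylulose is absent, so QilW is inactive.
Required activator QilW is absent, so *mibK* is not transcribed.
So MibK is not produced.
Cellobiose is present, so OxaC is inactive.
With no repressor bound, *bexJ* is transcribed.
→ *bexJ* is ON.
2 of the 4 genes are transcribed.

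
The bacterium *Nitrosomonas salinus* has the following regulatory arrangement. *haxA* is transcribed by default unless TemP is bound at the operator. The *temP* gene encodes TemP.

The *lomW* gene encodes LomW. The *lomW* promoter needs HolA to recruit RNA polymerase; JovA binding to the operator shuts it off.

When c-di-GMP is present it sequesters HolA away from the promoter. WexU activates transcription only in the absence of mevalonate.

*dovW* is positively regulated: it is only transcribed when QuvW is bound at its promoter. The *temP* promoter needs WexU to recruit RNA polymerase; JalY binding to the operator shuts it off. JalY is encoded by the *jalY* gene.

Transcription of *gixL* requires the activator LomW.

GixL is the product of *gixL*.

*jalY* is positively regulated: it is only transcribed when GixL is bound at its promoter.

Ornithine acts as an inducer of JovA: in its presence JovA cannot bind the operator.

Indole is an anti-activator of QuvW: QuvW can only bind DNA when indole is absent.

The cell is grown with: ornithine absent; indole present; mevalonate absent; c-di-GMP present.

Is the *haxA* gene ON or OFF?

OFF

c-di-GMP is present, so HolA is inactive.
Ornithine is absent, so JovA is active.
With repressor JovA bound, *lomW* is not transcribed.
So LomW is not produced.
Required activator LomW is absent, so *gixL* is not transcribed.
So GixL is not produced.
Required activator GixL is absent, so *jalY* is not transcribed.
So JalY is not produced.
Mevalonate is absent, so WexU is active.
No repressor is bound and WexU is active, so *temP* is transcribed.
So TemP is produced and active.
With repressor TemP bound, *haxA* is not transcribed.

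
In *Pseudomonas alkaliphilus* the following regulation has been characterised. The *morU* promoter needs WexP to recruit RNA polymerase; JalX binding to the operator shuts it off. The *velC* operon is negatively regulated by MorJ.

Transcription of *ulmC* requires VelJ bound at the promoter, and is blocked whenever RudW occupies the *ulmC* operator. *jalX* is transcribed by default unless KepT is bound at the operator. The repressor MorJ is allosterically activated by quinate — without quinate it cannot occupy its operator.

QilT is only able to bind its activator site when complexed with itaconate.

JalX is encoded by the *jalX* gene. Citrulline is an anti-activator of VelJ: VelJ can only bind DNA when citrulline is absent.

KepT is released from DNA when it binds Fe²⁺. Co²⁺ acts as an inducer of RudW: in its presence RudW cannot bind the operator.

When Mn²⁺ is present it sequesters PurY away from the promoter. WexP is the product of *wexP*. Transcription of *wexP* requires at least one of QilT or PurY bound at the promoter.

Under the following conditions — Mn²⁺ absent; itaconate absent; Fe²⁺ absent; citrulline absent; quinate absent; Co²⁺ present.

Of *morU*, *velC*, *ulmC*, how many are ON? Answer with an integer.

3

Fe²⁺ is absent, so KepT is active.
With repressor KepT bound, *jalX* is not transcribed.
So JalX is not produced.
Itaconate is absent, so QilT is inactive.
Mn²⁺ is absent, so PurY is active.
Activator PurY is present, so *wexP* is transcribed.
So WexP is produced and active.
No repressor is bound and WexP is active, so *morU* is transcribed.
→ *morU* is ON.
Quinate is absent, so MorJ is inactive.
With no repressor bound, *velC* is transcribed.
→ *velC* is ON.
Citrulline is absent, so VelJ is active.
Co²⁺ is present, so RudW is inactive.
No repressor is bound and VelJ is active, so *ulmC* is transcribed.
→ *ulmC* is ON.
3 of the 3 genes are transcribed.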